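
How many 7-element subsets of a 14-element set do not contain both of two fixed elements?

All 7-subsets: C(14,7) = 3432. Those containing both fixed elements: C(12,5) = 792.
3432 − 792 = 2640.

2640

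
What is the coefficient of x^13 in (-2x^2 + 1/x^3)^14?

General term: C(14,j)·(-2x^2)^j·(1/x^3)^(14-j), with x-exponent 2j − 3(14−j) = 5j − 42.
Set 5j − 42 = 13: j = 11.
C(14,11) = 364; (-2)^11 = -2048; 1^3 = 1.
Coefficient = 364 · (-2048) · 1 = -745472.

-745472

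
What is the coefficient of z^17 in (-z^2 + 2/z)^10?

General term: C(10,j)·(-z^2)^j·(2/z)^(10-j), with z-exponent 2j − 1(10−j) = 3j − 10.
Set 3j − 10 = 17: j = 9.
C(10,9) = 10; (-1)^9 = -1; 2^1 = 2.
Coefficient = 10 · (-1) · 2 = -20.

-20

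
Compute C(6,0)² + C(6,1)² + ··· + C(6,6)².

924

Σ C(6,j)² is the coefficient of x^6 in (1+x)^6(1+x)^6 = (1+x)^12, i.e. C(12,6) = 924.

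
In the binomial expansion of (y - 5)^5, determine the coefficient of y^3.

250

The general term is C(5,j)·(y)^j·(-5)^(5-j); the y^3 term has j = 3.
C(5,3) = 10.
Coefficient = C(5,3) · (-5)^2 = 10 · 25 = 250.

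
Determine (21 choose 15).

C(21,15) = C(21,6) by symmetry.
C(21,6) = (21·20·19·18·17·16) / 6! = 39070080 / 720 = 54264.

54264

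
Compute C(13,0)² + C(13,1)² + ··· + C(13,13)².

10400600

By Vandermonde's identity, Σ C(13,r)² = C(26,13) = 10400600.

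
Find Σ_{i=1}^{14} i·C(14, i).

Since i·C(14,i) = 14·C(13,i−1), the sum is 14·2^13 = 14·8192 = 114688.

114688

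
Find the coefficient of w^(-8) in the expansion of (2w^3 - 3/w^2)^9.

General term: C(9,j)·(2w^3)^j·(-3/w^2)^(9-j), with w-exponent 3j − 2(9−j) = 5j − 18.
Set 5j − 18 = -8: j = 2.
C(9,2) = 36; 2^2 = 4; (-3)^7 = -2187.
Coefficient = 36 · 4 · (-2187) = -314928.

-314928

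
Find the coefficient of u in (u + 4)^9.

589824

The general term is C(9,j)·(u)^j·(4)^(9-j); the u^1 term has j = 1.
C(9,1) = 9.
Coefficient = C(9,1) · 4^8 = 9 · 65536 = 589824.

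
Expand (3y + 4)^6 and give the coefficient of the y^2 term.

34560

The general term is C(6,j)·(3y)^j·(4)^(6-j); the y^2 term has j = 2.
C(6,2) = 15.
Coefficient = C(6,2) · 3^2 · 4^4 = 15 · 9 · 256 = 34560.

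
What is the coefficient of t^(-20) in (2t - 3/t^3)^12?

General term: C(12,j)·(2t)^j·(-3/t^3)^(12-j), with t-exponent 1j − 3(12−j) = 4j − 36.
Set 4j − 36 = -20: j = 4.
C(12,4) = 495; 2^4 = 16; (-3)^8 = 6561.
Coefficient = 495 · 16 · 6561 = 51963120.

51963120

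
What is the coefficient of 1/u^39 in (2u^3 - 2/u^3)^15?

General term: C(15,j)·(2u^3)^j·(-2/u^3)^(15-j), with u-exponent 3j − 3(15−j) = 6j − 45.
Set 6j − 45 = -39: j = 1.
C(15,1) = 15; 2^1 = 2; (-2)^14 = 16384.
Coefficient = 15 · 2 · 16384 = 491520.

491520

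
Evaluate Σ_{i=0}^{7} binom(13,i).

5812

1 + 13 + 78 + 286 + 715 + 1287 + 1716 + 1716 = 5812.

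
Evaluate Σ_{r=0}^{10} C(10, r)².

Σ C(10,r)² is the coefficient of x^10 in (1+x)^10(1+x)^10 = (1+x)^20, i.e. C(20,10) = 184756.

184756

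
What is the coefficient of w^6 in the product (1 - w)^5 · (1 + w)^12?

32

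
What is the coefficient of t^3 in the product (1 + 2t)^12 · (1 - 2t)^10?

Coefficient of t^3 = Σ_{j} C(12,j)·2^j·C(10,3-j)·(-2)^(3-j) for j from 0 to 3.
= (-960) + 4320 + (-5280) + 1760 = -160.

-160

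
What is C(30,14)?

C(30,14) = (30·29·28·27·26·25·24·23·22·21·20·19·18·17) / 14! = 12677700308232960000 / 87178291200 = 145422675.

145422675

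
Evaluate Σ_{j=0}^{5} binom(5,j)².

252

By Vandermonde's identity, Σ C(5,j)² = C(10,5) = 252.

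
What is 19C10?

C(19,10) = C(19,9) by symmetry.
C(19,9) = (19·18·17·16·15·14·13·12·11) / 9! = 33522128640 / 362880 = 92378.

92378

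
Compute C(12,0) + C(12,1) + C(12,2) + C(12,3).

1 + 12 + 66 + 220 = 299.

299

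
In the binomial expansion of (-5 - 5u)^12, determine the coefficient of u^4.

120849609375

The general term is C(12,j)·(-5)^j·(-5u)^(12-j); the u^4 term has j = 8.
C(12,8) = 495.
Coefficient = C(12,8) · (-5)^8 · (-5)^4 = 495 · 390625 · 625 = 120849609375.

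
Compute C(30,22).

C(30,22) = C(30,8) by symmetry.
C(30,8) = (30·29·28·27·26·25·24·23) / 8! = 235989936000 / 40320 = 5852925.

5852925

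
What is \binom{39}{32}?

C(39,32) = C(39,7) by symmetry.
C(39,7) = (39·38·37·36·35·34·33) / 7! = 77519922480 / 5040 = 15380937.

15380937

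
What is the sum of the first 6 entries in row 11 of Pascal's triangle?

1 + 11 + 55 + 165 + 330 + 462 = 1024.

1024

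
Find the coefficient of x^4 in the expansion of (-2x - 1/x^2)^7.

General term: C(7,j)·(-2x)^j·(-1/x^2)^(7-j), with x-exponent 1j − 2(7−j) = 3j − 14.
Set 3j − 14 = 4: j = 6.
C(7,6) = 7; (-2)^6 = 64; (-1)^1 = -1.
Coefficient = 7 · 64 · (-1) = -448.

-448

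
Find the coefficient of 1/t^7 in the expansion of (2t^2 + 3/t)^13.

55269864

General term: C(13,j)·(2t^2)^j·(3/t)^(13-j), with t-exponent 2j − 1(13−j) = 3j − 13.
Set 3j − 13 = -7: j = 2.
C(13,2) = 78; 2^2 = 4; 3^11 = 177147.
Coefficient = 78 · 4 · 177147 = 55269864.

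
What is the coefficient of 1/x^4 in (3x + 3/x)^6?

4374

General term: C(6,j)·(3x)^j·(3/x)^(6-j), with x-exponent 1j − 1(6−j) = 2j − 6.
Set 2j − 6 = -4: j = 1.
C(6,1) = 6; 3^1 = 3; 3^5 = 243.
Coefficient = 6 · 3 · 243 = 4374.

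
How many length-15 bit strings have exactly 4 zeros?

Choose the 4 positions: C(15,4) = 1365.

1365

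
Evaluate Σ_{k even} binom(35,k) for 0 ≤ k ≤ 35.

17179869184

Half of (1+1)^35 + (1−1)^35 gives the even-index sum: 2^34 = 17179869184.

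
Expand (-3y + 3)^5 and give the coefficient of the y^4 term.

The general term is C(5,j)·(-3y)^j·(3)^(5-j); the y^4 term has j = 4.
C(5,4) = 5.
Coefficient = C(5,4) · (-3)^4 · 3^1 = 5 · 81 · 3 = 1215.

1215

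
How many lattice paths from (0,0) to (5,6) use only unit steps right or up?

462

Each path is a sequence of 11 steps with 5 rights: C(11,5) = 462.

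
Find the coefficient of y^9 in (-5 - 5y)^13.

The general term is C(13,j)·(-5)^j·(-5y)^(13-j); the y^9 term has j = 4.
C(13,4) = 715.
Coefficient = C(13,4) · (-5)^4 · (-5)^9 = 715 · 625 · (-1953125) = -872802734375.

-872802734375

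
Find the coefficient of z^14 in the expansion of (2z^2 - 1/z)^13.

366080

General term: C(13,j)·(2z^2)^j·(-1/z)^(13-j), with z-exponent 2j − 1(13−j) = 3j − 13.
Set 3j − 13 = 14: j = 9.
C(13,9) = 715; 2^9 = 512; (-1)^4 = 1.
Coefficient = 715 · 512 · 1 = 366080.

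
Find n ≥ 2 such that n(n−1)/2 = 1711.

59

n(n−1)/2 = 1711 ⇒ n(n−1) = 3422. Since 59·58 = 3422, n = 59.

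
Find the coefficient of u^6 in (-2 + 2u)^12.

The general term is C(12,j)·(-2)^j·(2u)^(12-j); the u^6 term has j = 6.
C(12,6) = 924.
Coefficient = C(12,6) · (-2)^6 · 2^6 = 924 · 64 · 64 = 3784704.

3784704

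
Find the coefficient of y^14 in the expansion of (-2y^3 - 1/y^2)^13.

-329472

General term: C(13,j)·(-2y^3)^j·(-1/y^2)^(13-j), with y-exponent 3j − 2(13−j) = 5j − 26.
Set 5j − 26 = 14: j = 8.
C(13,8) = 1287; (-2)^8 = 256; (-1)^5 = -1.
Coefficient = 1287 · 256 · (-1) = -329472.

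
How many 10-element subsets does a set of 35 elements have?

183579396

C(35,10) = (35·34·33·32·31·30·29·28·27·26) / 10! = 666172912204800 / 3628800 = 183579396.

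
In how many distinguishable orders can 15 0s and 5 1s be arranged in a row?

15504

Choose positions for the 0s: C(20,15) = 15504.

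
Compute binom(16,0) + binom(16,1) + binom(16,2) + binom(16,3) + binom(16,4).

2517

1 + 16 + 120 + 560 + 1820 = 2517.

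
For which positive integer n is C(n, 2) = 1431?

54

n(n−1)/2 = 1431 ⇒ n(n−1) = 2862. Since 54·53 = 2862, n = 54.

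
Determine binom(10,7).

120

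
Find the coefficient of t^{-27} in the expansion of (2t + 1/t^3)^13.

General term: C(13,j)·(2t)^j·(1/t^3)^(13-j), with t-exponent 1j − 3(13−j) = 4j − 39.
Set 4j − 39 = -27: j = 3.
C(13,3) = 286; 2^3 = 8; 1^10 = 1.
Coefficient = 286 · 8 · 1 = 2288.

2288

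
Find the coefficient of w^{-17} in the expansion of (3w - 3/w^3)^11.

General term: C(11,j)·(3w)^j·(-3/w^3)^(11-j), with w-exponent 1j − 3(11−j) = 4j − 33.
Set 4j − 33 = -17: j = 4.
C(11,4) = 330; 3^4 = 81; (-3)^7 = -2187.
Coefficient = 330 · 81 · (-2187) = -58458510.

-58458510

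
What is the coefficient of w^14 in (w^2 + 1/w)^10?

45

General term: C(10,j)·(w^2)^j·(1/w)^(10-j), with w-exponent 2j − 1(10−j) = 3j − 10.
Set 3j − 10 = 14: j = 8.
C(10,8) = 45; 1^8 = 1; 1^2 = 1.
Coefficient = 45 · 1 · 1 = 45.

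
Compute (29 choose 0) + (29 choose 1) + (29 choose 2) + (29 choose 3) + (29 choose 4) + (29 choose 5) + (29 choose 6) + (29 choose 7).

2182396

1 + 29 + 406 + 3654 + 23751 + 118755 + 475020 + 1560780 = 2182396.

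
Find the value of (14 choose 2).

91

C(14,2) = (14·13) / 2! = 182 / 2 = 91.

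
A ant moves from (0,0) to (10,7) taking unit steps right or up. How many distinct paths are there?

Each path is a sequence of 17 steps with 10 rights: C(17,10) = 19448.

19448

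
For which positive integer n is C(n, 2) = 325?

n(n−1)/2 = 325 ⇒ n(n−1) = 650. Since 26·25 = 650, n = 26.

26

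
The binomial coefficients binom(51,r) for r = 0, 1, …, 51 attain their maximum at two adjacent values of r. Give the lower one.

For odd n = 51, C(51,r) peaks at r = (n−1)/2 and (n+1)/2; the lower is 25.

25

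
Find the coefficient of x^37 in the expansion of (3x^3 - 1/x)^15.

167403915

General term: C(15,j)·(3x^3)^j·(-1/x)^(15-j), with x-exponent 3j − 1(15−j) = 4j − 15.
Set 4j − 15 = 37: j = 13.
C(15,13) = 105; 3^13 = 1594323; (-1)^2 = 1.
Coefficient = 105 · 1594323 · 1 = 167403915.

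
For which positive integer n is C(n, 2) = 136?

17

n(n−1)/2 = 136 ⇒ n(n−1) = 272. Since 17·16 = 272, n = 17.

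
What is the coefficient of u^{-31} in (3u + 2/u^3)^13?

1437696

General term: C(13,j)·(3u)^j·(2/u^3)^(13-j), with u-exponent 1j − 3(13−j) = 4j − 39.
Set 4j − 39 = -31: j = 2.
C(13,2) = 78; 3^2 = 9; 2^11 = 2048.
Coefficient = 78 · 9 · 2048 = 1437696.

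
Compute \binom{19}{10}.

92378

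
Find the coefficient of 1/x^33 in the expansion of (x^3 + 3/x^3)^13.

6908733

General term: C(13,j)·(x^3)^j·(3/x^3)^(13-j), with x-exponent 3j − 3(13−j) = 6j − 39.
Set 6j − 39 = -33: j = 1.
C(13,1) = 13; 1^1 = 1; 3^12 = 531441.
Coefficient = 13 · 1 · 531441 = 6908733.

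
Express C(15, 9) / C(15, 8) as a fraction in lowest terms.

C(n,k+1)/C(n,k) = (n−k)/(k+1) = (15−8)/(8+1) = 7/9.

7/9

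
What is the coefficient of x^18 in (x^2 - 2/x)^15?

General term: C(15,j)·(x^2)^j·(-2/x)^(15-j), with x-exponent 2j − 1(15−j) = 3j − 15.
Set 3j − 15 = 18: j = 11.
C(15,11) = 1365; 1^11 = 1; (-2)^4 = 16.
Coefficient = 1365 · 1 · 16 = 21840.

21840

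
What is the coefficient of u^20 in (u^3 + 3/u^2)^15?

729729

General term: C(15,j)·(u^3)^j·(3/u^2)^(15-j), with u-exponent 3j − 2(15−j) = 5j − 30.
Set 5j − 30 = 20: j = 10.
C(15,10) = 3003; 1^10 = 1; 3^5 = 243.
Coefficient = 3003 · 1 · 243 = 729729.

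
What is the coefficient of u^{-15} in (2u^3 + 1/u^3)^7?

14

General term: C(7,j)·(2u^3)^j·(1/u^3)^(7-j), with u-exponent 3j − 3(7−j) = 6j − 21.
Set 6j − 21 = -15: j = 1.
C(7,1) = 7; 2^1 = 2; 1^6 = 1.
Coefficient = 7 · 2 · 1 = 14.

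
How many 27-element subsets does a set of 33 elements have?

1107568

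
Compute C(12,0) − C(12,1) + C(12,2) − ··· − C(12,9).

The partial alternating sum Σ_{k=0}^{9} (−1)^k C(12,k) = (−1)^9 C(11,9) = -55.

-55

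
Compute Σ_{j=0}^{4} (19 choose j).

5036

1 + 19 + 171 + 969 + 3876 = 5036.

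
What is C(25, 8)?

1081575

C(25,8) = (25·24·23·22·21·20·19·18) / 8! = 43609104000 / 40320 = 1081575.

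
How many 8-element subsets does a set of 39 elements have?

61523748

C(39,8) = (39·38·37·36·35·34·33·32) / 8! = 2480637519360 / 40320 = 61523748.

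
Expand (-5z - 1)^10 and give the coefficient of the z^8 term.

17578125

The general term is C(10,j)·(-5z)^j·(-1)^(10-j); the z^8 term has j = 8.
C(10,8) = 45.
Coefficient = C(10,8) · (-5)^8 = 45 · 390625 = 17578125.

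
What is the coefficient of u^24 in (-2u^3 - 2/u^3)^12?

270336

General term: C(12,j)·(-2u^3)^j·(-2/u^3)^(12-j), with u-exponent 3j − 3(12−j) = 6j − 36.
Set 6j − 36 = 24: j = 10.
C(12,10) = 66; (-2)^10 = 1024; (-2)^2 = 4.
Coefficient = 66 · 1024 · 4 = 270336.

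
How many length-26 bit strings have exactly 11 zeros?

Choose the 11 positions: C(26,11) = 7726160.

7726160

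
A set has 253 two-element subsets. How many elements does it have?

23

n(n−1)/2 = 253 ⇒ n(n−1) = 506. Since 23·22 = 506, n = 23.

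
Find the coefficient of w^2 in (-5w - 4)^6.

The general term is C(6,j)·(-5w)^j·(-4)^(6-j); the w^2 term has j = 2.
C(6,2) = 15.
Coefficient = C(6,2) · (-5)^2 · (-4)^4 = 15 · 25 · 256 = 96000.

96000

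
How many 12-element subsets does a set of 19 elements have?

50388

C(19,12) = C(19,7) by symmetry.
C(19,7) = (19·18·17·16·15·14·13) / 7! = 253955520 / 5040 = 50388.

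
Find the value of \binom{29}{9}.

C(29,9) = (29·28·27·26·25·24·23·22·21) / 9! = 3634245014400 / 362880 = 10015005.

10015005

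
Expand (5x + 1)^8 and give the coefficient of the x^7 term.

The general term is C(8,j)·(5x)^j·(1)^(8-j); the x^7 term has j = 7.
C(8,7) = 8.
Coefficient = C(8,7) · 5^7 = 8 · 78125 = 625000.

625000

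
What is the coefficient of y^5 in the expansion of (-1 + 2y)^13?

41184

The general term is C(13,j)·(-1)^j·(2y)^(13-j); the y^5 term has j = 8.
C(13,8) = 1287.
Coefficient = C(13,8) · 2^5 = 1287 · 32 = 41184.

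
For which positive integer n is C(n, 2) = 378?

28

n(n−1)/2 = 378 ⇒ n(n−1) = 756. Since 28·27 = 756, n = 28.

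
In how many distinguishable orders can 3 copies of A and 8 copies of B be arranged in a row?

165

Choose positions for the A's: C(11,3) = 165.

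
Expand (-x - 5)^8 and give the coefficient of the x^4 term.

The general term is C(8,j)·(-x)^j·(-5)^(8-j); the x^4 term has j = 4.
C(8,4) = 70.
Coefficient = C(8,4) · (-5)^4 = 70 · 625 = 43750.

43750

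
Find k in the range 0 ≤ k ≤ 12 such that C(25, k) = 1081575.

8

C(25,k) increases on 0 ≤ k ≤ 12. C(25,7) = 480700 and C(25,8) = 1081575, so k = 8.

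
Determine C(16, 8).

12870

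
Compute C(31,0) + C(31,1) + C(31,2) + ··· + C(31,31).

2147483648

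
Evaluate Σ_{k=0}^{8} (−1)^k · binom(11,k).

45

The partial alternating sum Σ_{k=0}^{8} (−1)^k C(11,k) = (−1)^8 C(10,8) = 45.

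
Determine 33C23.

92561040

C(33,23) = C(33,10) by symmetry.
C(33,10) = (33·32·31·30·29·28·27·26·25·24) / 10! = 335885501952000 / 3628800 = 92561040.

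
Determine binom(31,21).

44352165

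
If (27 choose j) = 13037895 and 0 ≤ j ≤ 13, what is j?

C(27,j) increases on 0 ≤ j ≤ 13. C(27,10) = 8436285 and C(27,11) = 13037895, so j = 11.

11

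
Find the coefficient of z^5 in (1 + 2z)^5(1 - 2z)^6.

-320

Coefficient of z^5 = Σ_{j} C(5,j)·2^j·C(6,5-j)·(-2)^(5-j) for j from 0 to 5.
= (-192) + 2400 + (-6400) + 4800 + (-960) + 32 = -320.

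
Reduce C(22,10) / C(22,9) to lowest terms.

13/10

C(n,k+1)/C(n,k) = (n−k)/(k+1) = (22−9)/(9+1) = 13/10.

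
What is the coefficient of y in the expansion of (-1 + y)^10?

The general term is C(10,j)·(-1)^j·(y)^(10-j); the y^1 term has j = 9.
C(10,9) = 10.
Coefficient = C(10,9) · (-1)^9 = 10 · (-1) = -10.

-10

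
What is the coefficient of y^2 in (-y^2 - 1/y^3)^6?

15

General term: C(6,j)·(-y^2)^j·(-1/y^3)^(6-j), with y-exponent 2j − 3(6−j) = 5j − 18.
Set 5j − 18 = 2: j = 4.
C(6,4) = 15; (-1)^4 = 1; (-1)^2 = 1.
Coefficient = 15 · 1 · 1 = 15.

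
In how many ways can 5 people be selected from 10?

This is C(10,5) = 252.

252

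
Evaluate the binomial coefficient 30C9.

C(30,9) = (30·29·28·27·26·25·24·23·22) / 9! = 5191778592000 / 362880 = 14307150.

14307150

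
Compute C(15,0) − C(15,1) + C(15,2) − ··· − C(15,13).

The partial alternating sum Σ_{k=0}^{13} (−1)^k C(15,k) = (−1)^13 C(14,13) = -14.

-14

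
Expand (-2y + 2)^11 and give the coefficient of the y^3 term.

-337920

The general term is C(11,j)·(-2y)^j·(2)^(11-j); the y^3 term has j = 3.
C(11,3) = 165.
Coefficient = C(11,3) · (-2)^3 · 2^8 = 165 · (-8) · 256 = -337920.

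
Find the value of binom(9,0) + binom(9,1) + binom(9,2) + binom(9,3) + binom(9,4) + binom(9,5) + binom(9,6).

466

1 + 9 + 36 + 84 + 126 + 126 + 84 = 466.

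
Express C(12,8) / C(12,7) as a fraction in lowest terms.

5/8

C(n,k+1)/C(n,k) = (n−k)/(k+1) = (12−7)/(7+1) = 5/8.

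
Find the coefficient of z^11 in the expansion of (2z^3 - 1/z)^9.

4032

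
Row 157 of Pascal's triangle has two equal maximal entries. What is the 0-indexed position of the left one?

78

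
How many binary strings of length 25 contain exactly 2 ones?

300

Choose the 2 positions: C(25,2) = 300.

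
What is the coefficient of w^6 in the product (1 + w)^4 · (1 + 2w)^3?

Coefficient of w^6 = Σ_{j} C(4,j)·1^j·C(3,6-j)·2^(6-j) for j from 3 to 4.
= 32 + 12 = 44.

44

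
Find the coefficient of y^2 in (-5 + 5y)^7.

-1640625

The general term is C(7,j)·(-5)^j·(5y)^(7-j); the y^2 term has j = 5.
C(7,5) = 21.
Coefficient = C(7,5) · (-5)^5 · 5^2 = 21 · (-3125) · 25 = -1640625.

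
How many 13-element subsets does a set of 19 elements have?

27132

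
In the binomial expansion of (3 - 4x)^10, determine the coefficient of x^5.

The general term is C(10,j)·(3)^j·(-4x)^(10-j); the x^5 term has j = 5.
C(10,5) = 252.
Coefficient = C(10,5) · 3^5 · (-4)^5 = 252 · 243 · (-1024) = -62705664.

-62705664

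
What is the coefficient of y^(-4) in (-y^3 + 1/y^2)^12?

495

General term: C(12,j)·(-y^3)^j·(1/y^2)^(12-j), with y-exponent 3j − 2(12−j) = 5j − 24.
Set 5j − 24 = -4: j = 4.
C(12,4) = 495; (-1)^4 = 1; 1^8 = 1.
Coefficient = 495 · 1 · 1 = 495.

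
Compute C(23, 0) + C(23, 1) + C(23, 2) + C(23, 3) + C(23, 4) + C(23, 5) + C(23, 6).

1 + 23 + 253 + 1771 + 8855 + 33649 + 100947 = 145499.

145499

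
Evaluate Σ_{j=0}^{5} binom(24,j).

55455

1 + 24 + 276 + 2024 + 10626 + 42504 = 55455.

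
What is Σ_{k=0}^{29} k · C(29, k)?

Differentiating (1+x)^29 and setting x=1: Σ k·C(29,k) = 29·2^28 = 7784628224.

7784628224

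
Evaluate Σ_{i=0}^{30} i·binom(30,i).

16106127360

Differentiating (1+x)^30 and setting x=1: Σ i·C(30,i) = 30·2^29 = 16106127360.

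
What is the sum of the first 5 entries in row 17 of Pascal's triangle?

1 + 17 + 136 + 680 + 2380 = 3214.

3214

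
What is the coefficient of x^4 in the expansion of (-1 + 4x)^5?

-1280

The general term is C(5,j)·(-1)^j·(4x)^(5-j); the x^4 term has j = 1.
C(5,1) = 5.
Coefficient = C(5,1) · (-1)^1 · 4^4 = 5 · (-1) · 256 = -1280.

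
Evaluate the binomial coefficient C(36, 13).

2310789600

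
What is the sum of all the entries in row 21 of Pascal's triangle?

2097152

Setting x = 1 in (1+x)^21 gives Σ C(21,r) = 2^21 = 2097152.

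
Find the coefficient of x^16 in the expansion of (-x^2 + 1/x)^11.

-55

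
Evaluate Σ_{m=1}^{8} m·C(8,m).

1024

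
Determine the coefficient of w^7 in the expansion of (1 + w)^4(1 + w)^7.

330

(1 + w)^4(1 + w)^7 = (1 + w)^11, so the coefficient of w^7 is C(11,7)·1^7 = 330·1 = 330.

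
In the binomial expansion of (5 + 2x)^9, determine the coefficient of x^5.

The general term is C(9,j)·(5)^j·(2x)^(9-j); the x^5 term has j = 4.
C(9,4) = 126.
Coefficient = C(9,4) · 5^4 · 2^5 = 126 · 625 · 32 = 2520000.

2520000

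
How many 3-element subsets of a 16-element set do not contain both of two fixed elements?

546

All 3-subsets: C(16,3) = 560. Those containing both fixed elements: C(14,1) = 14.
560 − 14 = 546.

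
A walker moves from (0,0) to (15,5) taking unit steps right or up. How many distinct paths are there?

Each path is a sequence of 20 steps with 15 rights: C(20,15) = 15504.

15504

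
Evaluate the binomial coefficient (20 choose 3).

C(20,3) = (20·19·18) / 3! = 6840 / 6 = 1140.

1140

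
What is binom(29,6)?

475020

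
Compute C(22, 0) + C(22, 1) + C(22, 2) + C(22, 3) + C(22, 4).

1 + 22 + 231 + 1540 + 7315 = 9109.

9109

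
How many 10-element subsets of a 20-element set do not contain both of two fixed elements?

All 10-subsets: C(20,10) = 184756. Those containing both fixed elements: C(18,8) = 43758.
184756 − 43758 = 140998.

140998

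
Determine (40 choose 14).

C(40,14) = (40·39·38·37·36·35·34·33·32·31·30·29·28·27) / 14! = 2023140487449489408000 / 87178291200 = 23206929840.

23206929840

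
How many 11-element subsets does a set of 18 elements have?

C(18,11) = C(18,7) by symmetry.
C(18,7) = (18·17·16·15·14·13·12) / 7! = 160392960 / 5040 = 31824.

31824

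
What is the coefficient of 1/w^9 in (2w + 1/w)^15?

General term: C(15,j)·(2w)^j·(1/w)^(15-j), with w-exponent 1j − 1(15−j) = 2j − 15.
Set 2j − 15 = -9: j = 3.
C(15,3) = 455; 2^3 = 8; 1^12 = 1.
Coefficient = 455 · 8 · 1 = 3640.

3640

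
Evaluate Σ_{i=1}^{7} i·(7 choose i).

448

Since i·C(7,i) = 7·C(6,i−1), the sum is 7·2^6 = 7·64 = 448.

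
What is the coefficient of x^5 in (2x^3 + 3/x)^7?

General term: C(7,j)·(2x^3)^j·(3/x)^(7-j), with x-exponent 3j − 1(7−j) = 4j − 7.
Set 4j − 7 = 5: j = 3.
C(7,3) = 35; 2^3 = 8; 3^4 = 81.
Coefficient = 35 · 8 · 81 = 22680.

22680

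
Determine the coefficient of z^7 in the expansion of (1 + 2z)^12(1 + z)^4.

523424

Coefficient of z^7 = Σ_{j} C(12,j)·2^j·C(4,7-j)·1^(7-j) for j from 3 to 7.
= 1760 + 31680 + 152064 + 236544 + 101376 = 523424.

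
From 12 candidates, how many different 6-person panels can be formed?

This is C(12,6) = 924.

924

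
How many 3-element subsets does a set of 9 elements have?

C(9,3) = (9·8·7) / 3! = 504 / 6 = 84.

84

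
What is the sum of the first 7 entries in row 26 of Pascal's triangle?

1 + 26 + 325 + 2600 + 14950 + 65780 + 230230 = 313912.

313912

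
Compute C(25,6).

C(25,6) = (25·24·23·22·21·20) / 6! = 127512000 / 720 = 177100.

177100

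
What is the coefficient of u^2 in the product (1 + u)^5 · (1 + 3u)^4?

124

Coefficient of u^2 = Σ_{j} C(5,j)·1^j·C(4,2-j)·3^(2-j) for j from 0 to 2.
= 54 + 60 + 10 = 124.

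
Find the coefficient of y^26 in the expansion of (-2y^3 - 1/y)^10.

5120

General term: C(10,j)·(-2y^3)^j·(-1/y)^(10-j), with y-exponent 3j − 1(10−j) = 4j − 10.
Set 4j − 10 = 26: j = 9.
C(10,9) = 10; (-2)^9 = -512; (-1)^1 = -1.
Coefficient = 10 · (-512) · (-1) = 5120.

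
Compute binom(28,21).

1184040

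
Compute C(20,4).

4845

C(20,4) = (20·19·18·17) / 4! = 116280 / 24 = 4845.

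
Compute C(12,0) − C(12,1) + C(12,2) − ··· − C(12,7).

-330

The partial alternating sum Σ_{k=0}^{7} (−1)^k C(12,k) = (−1)^7 C(11,7) = -330.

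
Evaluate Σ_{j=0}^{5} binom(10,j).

1 + 10 + 45 + 120 + 210 + 252 = 638.

638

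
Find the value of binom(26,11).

C(26,11) = (26·25·24·23·22·21·20·19·18·17·16) / 11! = 308403583488000 / 39916800 = 7726160.

7726160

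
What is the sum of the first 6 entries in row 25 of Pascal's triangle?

68406

1 + 25 + 300 + 2300 + 12650 + 53130 = 68406.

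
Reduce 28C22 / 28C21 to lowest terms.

7/22

C(n,k+1)/C(n,k) = (n−k)/(k+1) = (28−21)/(21+1) = 7/22.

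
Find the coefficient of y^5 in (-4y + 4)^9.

-33030144

The general term is C(9,j)·(-4y)^j·(4)^(9-j); the y^5 term has j = 5.
C(9,5) = 126.
Coefficient = C(9,5) · (-4)^5 · 4^4 = 126 · (-1024) · 256 = -33030144.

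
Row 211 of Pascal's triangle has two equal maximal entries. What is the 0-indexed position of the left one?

105

For odd n = 211, C(211,m) peaks at m = (n−1)/2 and (n+1)/2; the smaller is 105.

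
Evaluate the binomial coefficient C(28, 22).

C(28,22) = C(28,6) by symmetry.
C(28,6) = (28·27·26·25·24·23) / 6! = 271252800 / 720 = 376740.

376740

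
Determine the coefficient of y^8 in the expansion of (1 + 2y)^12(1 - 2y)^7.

-53760

Coefficient of y^8 = Σ_{j} C(12,j)·2^j·C(7,8-j)·(-2)^(8-j) for j from 1 to 8.
= (-3072) + 118272 + (-1182720) + 4435200 + (-7096320) + 4967424 + (-1419264) + 126720 = -53760.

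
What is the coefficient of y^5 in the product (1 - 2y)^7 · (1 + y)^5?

Coefficient of y^5 = Σ_{j} C(7,j)·(-2)^j·C(5,5-j)·1^(5-j) for j from 0 to 5.
= 1 + (-70) + 840 + (-2800) + 2800 + (-672) = 99.

99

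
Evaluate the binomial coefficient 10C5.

252

C(10,5) = (10·9·8·7·6) / 5! = 30240 / 120 = 252.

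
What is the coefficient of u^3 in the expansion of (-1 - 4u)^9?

-5376

The general term is C(9,j)·(-1)^j·(-4u)^(9-j); the u^3 term has j = 6.
C(9,6) = 84.
Coefficient = C(9,6) · (-4)^3 = 84 · (-64) = -5376.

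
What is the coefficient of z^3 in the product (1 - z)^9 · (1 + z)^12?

-26

Coefficient of z^3 = Σ_{j} C(9,j)·(-1)^j·C(12,3-j)·1^(3-j) for j from 0 to 3.
= 220 + (-594) + 432 + (-84) = -26.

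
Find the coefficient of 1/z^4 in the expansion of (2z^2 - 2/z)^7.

896

General term: C(7,j)·(2z^2)^j·(-2/z)^(7-j), with z-exponent 2j − 1(7−j) = 3j − 7.
Set 3j − 7 = -4: j = 1.
C(7,1) = 7; 2^1 = 2; (-2)^6 = 64.
Coefficient = 7 · 2 · 64 = 896.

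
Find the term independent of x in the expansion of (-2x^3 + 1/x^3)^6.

General term: C(6,j)·(-2x^3)^j·(1/x^3)^(6-j), with x-exponent 3j − 3(6−j) = 6j − 18.
Set 6j − 18 = 0: j = 3.
C(6,3) = 20; (-2)^3 = -8; 1^3 = 1.
Coefficient = 20 · (-8) · 1 = -160.

-160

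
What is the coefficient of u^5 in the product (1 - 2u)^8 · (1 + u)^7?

21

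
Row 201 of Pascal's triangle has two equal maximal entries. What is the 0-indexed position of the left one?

For odd n = 201, C(201,i) peaks at i = (n−1)/2 and (n+1)/2; the lesser is 100.

100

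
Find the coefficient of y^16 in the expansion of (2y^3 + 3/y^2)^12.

10264320

General term: C(12,j)·(2y^3)^j·(3/y^2)^(12-j), with y-exponent 3j − 2(12−j) = 5j − 24.
Set 5j − 24 = 16: j = 8.
C(12,8) = 495; 2^8 = 256; 3^4 = 81.
Coefficient = 495 · 256 · 81 = 10264320.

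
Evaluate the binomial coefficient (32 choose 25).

3365856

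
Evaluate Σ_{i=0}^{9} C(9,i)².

48620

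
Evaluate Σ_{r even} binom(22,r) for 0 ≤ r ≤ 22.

Half of (1+1)^22 + (1−1)^22 gives the even-index sum: 2^21 = 2097152.

2097152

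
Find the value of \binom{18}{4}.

3060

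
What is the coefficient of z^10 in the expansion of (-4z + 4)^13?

The general term is C(13,j)·(-4z)^j·(4)^(13-j); the z^10 term has j = 10.
C(13,10) = 286.
Coefficient = C(13,10) · (-4)^10 · 4^3 = 286 · 1048576 · 64 = 19193135104.

19193135104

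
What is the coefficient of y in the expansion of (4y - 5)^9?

14062500

The general term is C(9,j)·(4y)^j·(-5)^(9-j); the y^1 term has j = 1.
C(9,1) = 9.
Coefficient = C(9,1) · 4^1 · (-5)^8 = 9 · 4 · 390625 = 14062500.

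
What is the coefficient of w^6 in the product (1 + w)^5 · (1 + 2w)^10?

97880

Coefficient of w^6 = Σ_{j} C(5,j)·1^j·C(10,6-j)·2^(6-j) for j from 0 to 5.
= 13440 + 40320 + 33600 + 9600 + 900 + 20 = 97880.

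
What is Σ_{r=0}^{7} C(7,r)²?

3432

Σ C(7,r)² is the coefficient of x^7 in (1+x)^7(1+x)^7 = (1+x)^14, i.e. C(14,7) = 3432.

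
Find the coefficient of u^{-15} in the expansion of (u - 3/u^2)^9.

General term: C(9,j)·(u)^j·(-3/u^2)^(9-j), with u-exponent 1j − 2(9−j) = 3j − 18.
Set 3j − 18 = -15: j = 1.
C(9,1) = 9; 1^1 = 1; (-3)^8 = 6561.
Coefficient = 9 · 1 · 6561 = 59049.

59049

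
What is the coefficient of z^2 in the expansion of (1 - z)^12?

66

The general term is C(12,j)·(1)^j·(-z)^(12-j); the z^2 term has j = 10.
C(12,10) = 66.
Coefficient = C(12,10) = 66.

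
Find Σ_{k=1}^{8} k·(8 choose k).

1024

Differentiating (1+x)^8 and setting x=1: Σ k·C(8,k) = 8·2^7 = 1024.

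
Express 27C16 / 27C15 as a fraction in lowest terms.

3/4

C(n,k+1)/C(n,k) = (n−k)/(k+1) = (27−15)/(15+1) = 12/16 = 3/4.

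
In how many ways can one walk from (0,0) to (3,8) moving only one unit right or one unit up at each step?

165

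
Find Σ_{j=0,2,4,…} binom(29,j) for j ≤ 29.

Half of (1+1)^29 + (1−1)^29 gives the even-index sum: 2^28 = 268435456.

268435456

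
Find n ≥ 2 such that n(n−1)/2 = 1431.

54

n(n−1)/2 = 1431 ⇒ n(n−1) = 2862. Since 54·53 = 2862, n = 54.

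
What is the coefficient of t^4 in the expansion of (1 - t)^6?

The general term is C(6,j)·(1)^j·(-t)^(6-j); the t^4 term has j = 2.
C(6,2) = 15.
Coefficient = C(6,2) = 15.

15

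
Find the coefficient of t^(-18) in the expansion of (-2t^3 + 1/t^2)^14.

364

General term: C(14,j)·(-2t^3)^j·(1/t^2)^(14-j), with t-exponent 3j − 2(14−j) = 5j − 28.
Set 5j − 28 = -18: j = 2.
C(14,2) = 91; (-2)^2 = 4; 1^12 = 1.
Coefficient = 91 · 4 · 1 = 364.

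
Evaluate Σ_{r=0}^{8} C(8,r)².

Σ C(8,r)² is the coefficient of x^8 in (1+x)^8(1+x)^8 = (1+x)^16, i.e. C(16,8) = 12870.

12870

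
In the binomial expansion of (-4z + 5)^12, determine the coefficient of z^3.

-27500000000

The general term is C(12,j)·(-4z)^j·(5)^(12-j); the z^3 term has j = 3.
C(12,3) = 220.
Coefficient = C(12,3) · (-4)^3 · 5^9 = 220 · (-64) · 1953125 = -27500000000.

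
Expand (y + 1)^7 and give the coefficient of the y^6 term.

7

The general term is C(7,j)·(y)^j·(1)^(7-j); the y^6 term has j = 6.
C(7,6) = 7.
Coefficient = C(7,6) = 7.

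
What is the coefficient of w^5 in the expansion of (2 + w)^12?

101376

The general term is C(12,j)·(2)^j·(w)^(12-j); the w^5 term has j = 7.
C(12,7) = 792.
Coefficient = C(12,7) · 2^7 = 792 · 128 = 101376.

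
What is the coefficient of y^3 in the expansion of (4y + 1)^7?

The general term is C(7,j)·(4y)^j·(1)^(7-j); the y^3 term has j = 3.
C(7,3) = 35.
Coefficient = C(7,3) · 4^3 = 35 · 64 = 2240.

2240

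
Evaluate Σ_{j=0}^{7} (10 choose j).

1 + 10 + 45 + 120 + 210 + 252 + 210 + 120 = 968.

968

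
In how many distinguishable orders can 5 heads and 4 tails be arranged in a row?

Choose positions for the heads: C(9,5) = 126.

126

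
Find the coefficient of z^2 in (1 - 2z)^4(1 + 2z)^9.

24

Coefficient of z^2 = Σ_{j} C(4,j)·(-2)^j·C(9,2-j)·2^(2-j) for j from 0 to 2.
= 144 + (-144) + 24 = 24.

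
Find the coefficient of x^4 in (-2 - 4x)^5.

-2560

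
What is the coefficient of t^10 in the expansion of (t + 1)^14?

1001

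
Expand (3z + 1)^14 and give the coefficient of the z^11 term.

64481508

The general term is C(14,j)·(3z)^j·(1)^(14-j); the z^11 term has j = 11.
C(14,11) = 364.
Coefficient = C(14,11) · 3^11 = 364 · 177147 = 64481508.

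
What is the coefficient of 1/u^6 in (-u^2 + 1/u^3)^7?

General term: C(7,j)·(-u^2)^j·(1/u^3)^(7-j), with u-exponent 2j − 3(7−j) = 5j − 21.
Set 5j − 21 = -6: j = 3.
C(7,3) = 35; (-1)^3 = -1; 1^4 = 1.
Coefficient = 35 · (-1) · 1 = -35.

-35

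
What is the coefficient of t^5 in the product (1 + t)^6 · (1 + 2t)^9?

Coefficient of t^5 = Σ_{j} C(6,j)·1^j·C(9,5-j)·2^(5-j) for j from 0 to 5.
= 4032 + 12096 + 10080 + 2880 + 270 + 6 = 29364.

29364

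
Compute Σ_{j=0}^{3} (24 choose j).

2325

1 + 24 + 276 + 2024 = 2325.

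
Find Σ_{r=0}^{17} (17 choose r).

131072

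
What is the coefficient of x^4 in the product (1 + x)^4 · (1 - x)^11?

-43

Coefficient of x^4 = Σ_{j} C(4,j)·1^j·C(11,4-j)·(-1)^(4-j) for j from 0 to 4.
= 330 + (-660) + 330 + (-44) + 1 = -43.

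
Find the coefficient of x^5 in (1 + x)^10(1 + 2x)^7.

Coefficient of x^5 = Σ_{j} C(10,j)·1^j·C(7,5-j)·2^(5-j) for j from 0 to 5.
= 672 + 5600 + 12600 + 10080 + 2940 + 252 = 32144.

32144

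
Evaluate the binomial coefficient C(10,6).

C(10,6) = C(10,4) by symmetry.
C(10,4) = (10·9·8·7) / 4! = 5040 / 24 = 210.

210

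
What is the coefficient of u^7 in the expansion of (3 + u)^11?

The general term is C(11,j)·(3)^j·(u)^(11-j); the u^7 term has j = 4.
C(11,4) = 330.
Coefficient = C(11,4) · 3^4 = 330 · 81 = 26730.

26730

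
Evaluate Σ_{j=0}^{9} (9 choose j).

512

Setting x = 1 in (1+x)^9 gives Σ C(9,j) = 2^9 = 512.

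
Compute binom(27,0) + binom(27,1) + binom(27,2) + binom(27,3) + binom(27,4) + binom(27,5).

101584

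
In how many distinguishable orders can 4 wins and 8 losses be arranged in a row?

Choose positions for the wins: C(12,4) = 495.

495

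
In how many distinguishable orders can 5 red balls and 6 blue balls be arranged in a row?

Choose positions for the red balls: C(11,5) = 462.

462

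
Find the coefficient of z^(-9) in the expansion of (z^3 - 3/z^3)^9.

General term: C(9,j)·(z^3)^j·(-3/z^3)^(9-j), with z-exponent 3j − 3(9−j) = 6j − 27.
Set 6j − 27 = -9: j = 3.
C(9,3) = 84; 1^3 = 1; (-3)^6 = 729.
Coefficient = 84 · 1 · 729 = 61236.

61236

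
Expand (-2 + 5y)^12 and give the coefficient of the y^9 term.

The general term is C(12,j)·(-2)^j·(5y)^(12-j); the y^9 term has j = 3.
C(12,3) = 220.
Coefficient = C(12,3) · (-2)^3 · 5^9 = 220 · (-8) · 1953125 = -3437500000.

-3437500000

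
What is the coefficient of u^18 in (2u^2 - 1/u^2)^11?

-11264

General term: C(11,j)·(2u^2)^j·(-1/u^2)^(11-j), with u-exponent 2j − 2(11−j) = 4j − 22.
Set 4j − 22 = 18: j = 10.
C(11,10) = 11; 2^10 = 1024; (-1)^1 = -1.
Coefficient = 11 · 1024 · (-1) = -11264.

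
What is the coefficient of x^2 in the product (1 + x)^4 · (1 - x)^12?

24

Coefficient of x^2 = Σ_{j} C(4,j)·1^j·C(12,2-j)·(-1)^(2-j) for j from 0 to 2.
= 66 + (-48) + 6 = 24.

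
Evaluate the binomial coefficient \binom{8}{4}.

70

C(8,4) = (8·7·6·5) / 4! = 1680 / 24 = 70.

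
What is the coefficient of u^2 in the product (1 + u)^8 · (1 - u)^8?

-8

Coefficient of u^2 = Σ_{j} C(8,j)·1^j·C(8,2-j)·(-1)^(2-j) for j from 0 to 2.
= 28 + (-64) + 28 = -8.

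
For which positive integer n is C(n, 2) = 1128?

48

n(n−1)/2 = 1128 ⇒ n(n−1) = 2256. Since 48·47 = 2256, n = 48.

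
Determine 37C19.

17672631900

C(37,19) = C(37,18) by symmetry.
C(37,18) = (37·36·35·34·33·32·31·30·29·28·27·26·25·24·23·22·21·20) / 18! = 113146793787569865523200000 / 6402373705728000 = 17672631900.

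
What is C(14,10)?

1001

C(14,10) = C(14,4) by symmetry.
C(14,4) = (14·13·12·11) / 4! = 24024 / 24 = 1001.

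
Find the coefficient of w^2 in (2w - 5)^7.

-262500

The general term is C(7,j)·(2w)^j·(-5)^(7-j); the w^2 term has j = 2.
C(7,2) = 21.
Coefficient = C(7,2) · 2^2 · (-5)^5 = 21 · 4 · (-3125) = -262500.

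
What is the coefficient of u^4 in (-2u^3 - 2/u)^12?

2027520

General term: C(12,j)·(-2u^3)^j·(-2/u)^(12-j), with u-exponent 3j − 1(12−j) = 4j − 12.
Set 4j − 12 = 4: j = 4.
C(12,4) = 495; (-2)^4 = 16; (-2)^8 = 256.
Coefficient = 495 · 16 · 256 = 2027520.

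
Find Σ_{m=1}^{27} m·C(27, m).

1811939328

Since m·C(27,m) = 27·C(26,m−1), the sum is 27·2^26 = 27·67108864 = 1811939328.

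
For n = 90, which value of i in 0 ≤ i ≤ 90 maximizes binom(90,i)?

45

C(90,i) is maximized at i = 90/2 = 45.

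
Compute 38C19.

35345263800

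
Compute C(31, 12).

C(31,12) = (31·30·29·28·27·26·25·24·23·22·21·20) / 12! = 67596957267840000 / 479001600 = 141120525.

141120525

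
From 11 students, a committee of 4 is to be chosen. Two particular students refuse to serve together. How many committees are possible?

All 4-subsets: C(11,4) = 330. Those containing both fixed elements: C(9,2) = 36.
330 − 36 = 294.

294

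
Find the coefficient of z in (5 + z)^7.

109375

The general term is C(7,j)·(5)^j·(z)^(7-j); the z^1 term has j = 6.
C(7,6) = 7.
Coefficient = C(7,6) · 5^6 = 7 · 15625 = 109375.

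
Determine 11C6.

462

C(11,6) = C(11,5) by symmetry.
C(11,5) = (11·10·9·8·7) / 5! = 55440 / 120 = 462.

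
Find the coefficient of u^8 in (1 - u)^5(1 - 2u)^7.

Coefficient of u^8 = Σ_{j} C(5,j)·(-1)^j·C(7,8-j)·(-2)^(8-j) for j from 1 to 5.
= 640 + 4480 + 6720 + 2800 + 280 = 14920.

14920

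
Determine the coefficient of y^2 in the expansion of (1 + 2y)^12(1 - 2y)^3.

132

Coefficient of y^2 = Σ_{j} C(12,j)·2^j·C(3,2-j)·(-2)^(2-j) for j from 0 to 2.
= 12 + (-144) + 264 = 132.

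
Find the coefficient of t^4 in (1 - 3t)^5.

The general term is C(5,j)·(1)^j·(-3t)^(5-j); the t^4 term has j = 1.
C(5,1) = 5.
Coefficient = C(5,1) · (-3)^4 = 5 · 81 = 405.

405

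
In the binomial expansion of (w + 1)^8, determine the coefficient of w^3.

The general term is C(8,j)·(w)^j·(1)^(8-j); the w^3 term has j = 3.
C(8,3) = 56.
Coefficient = C(8,3) = 56.

56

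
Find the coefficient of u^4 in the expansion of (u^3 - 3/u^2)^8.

General term: C(8,j)·(u^3)^j·(-3/u^2)^(8-j), with u-exponent 3j − 2(8−j) = 5j − 16.
Set 5j − 16 = 4: j = 4.
C(8,4) = 70; 1^4 = 1; (-3)^4 = 81.
Coefficient = 70 · 1 · 81 = 5670.

5670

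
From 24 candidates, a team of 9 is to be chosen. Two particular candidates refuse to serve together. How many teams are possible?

All 9-subsets: C(24,9) = 1307504. Those containing both fixed elements: C(22,7) = 170544.
1307504 − 170544 = 1136960.

1136960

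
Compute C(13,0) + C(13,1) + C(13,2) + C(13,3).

1 + 13 + 78 + 286 = 378.

378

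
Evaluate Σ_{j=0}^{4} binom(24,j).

12951

1 + 24 + 276 + 2024 + 10626 = 12951.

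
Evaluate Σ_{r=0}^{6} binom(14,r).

6476

1 + 14 + 91 + 364 + 1001 + 2002 + 3003 = 6476.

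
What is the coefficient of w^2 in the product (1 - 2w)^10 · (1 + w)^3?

Coefficient of w^2 = Σ_{j} C(10,j)·(-2)^j·C(3,2-j)·1^(2-j) for j from 0 to 2.
= 3 + (-60) + 180 = 123.

123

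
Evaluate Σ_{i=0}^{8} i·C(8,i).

1024

Since i·C(8,i) = 8·C(7,i−1), the sum is 8·2^7 = 8·128 = 1024.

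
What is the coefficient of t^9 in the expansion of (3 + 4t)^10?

7864320

The general term is C(10,j)·(3)^j·(4t)^(10-j); the t^9 term has j = 1.
C(10,1) = 10.
Coefficient = C(10,1) · 3^1 · 4^9 = 10 · 3 · 262144 = 7864320.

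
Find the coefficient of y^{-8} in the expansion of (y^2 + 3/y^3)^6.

General term: C(6,j)·(y^2)^j·(3/y^3)^(6-j), with y-exponent 2j − 3(6−j) = 5j − 18.
Set 5j − 18 = -8: j = 2.
C(6,2) = 15; 1^2 = 1; 3^4 = 81.
Coefficient = 15 · 1 · 81 = 1215.

1215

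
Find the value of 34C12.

C(34,12) = (34·33·32·31·30·29·28·27·26·25·24·23) / 12! = 262662462526464000 / 479001600 = 548354040.

548354040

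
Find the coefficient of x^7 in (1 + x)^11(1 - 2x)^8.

1770

Coefficient of x^7 = Σ_{j} C(11,j)·1^j·C(8,7-j)·(-2)^(7-j) for j from 0 to 7.
= (-1024) + 19712 + (-98560) + 184800 + (-147840) + 51744 + (-7392) + 330 = 1770.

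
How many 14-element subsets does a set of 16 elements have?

120

C(16,14) = C(16,2) by symmetry.
C(16,2) = (16·15) / 2! = 240 / 2 = 120.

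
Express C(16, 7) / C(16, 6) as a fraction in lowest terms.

C(n,k+1)/C(n,k) = (n−k)/(k+1) = (16−6)/(6+1) = 10/7.

10/7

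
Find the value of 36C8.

30260340

C(36,8) = (36·35·34·33·32·31·30·29) / 8! = 1220096908800 / 40320 = 30260340.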